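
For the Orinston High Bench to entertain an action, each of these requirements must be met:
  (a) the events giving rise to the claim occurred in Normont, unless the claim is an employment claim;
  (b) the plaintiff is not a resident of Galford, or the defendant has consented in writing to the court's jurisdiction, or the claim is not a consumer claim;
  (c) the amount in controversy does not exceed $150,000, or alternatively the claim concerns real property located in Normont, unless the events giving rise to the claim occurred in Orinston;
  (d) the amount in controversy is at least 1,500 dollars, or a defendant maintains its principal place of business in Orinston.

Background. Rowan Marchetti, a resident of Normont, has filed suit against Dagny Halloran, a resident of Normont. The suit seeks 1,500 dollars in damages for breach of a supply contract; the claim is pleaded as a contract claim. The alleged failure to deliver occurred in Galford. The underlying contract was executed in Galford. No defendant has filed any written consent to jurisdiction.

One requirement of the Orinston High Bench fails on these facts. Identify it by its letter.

(a)

The Orinston High Bench:
  (a) The operative events occurred in Galford, not Normont. And the claim is a contract claim, not an employment claim, so the proviso does not save it. Not satisfied.
  (b) The plaintiff resides in Normont, which is not Galford, so one alternative holds. Condition met.
  (c) The amount in controversy is 1,500 dollars, within the USD 150,000 ceiling, which satisfies one of the alternatives. Condition met.
  (d) The amount in controversy is $1,500, which meets the $1,500 floor, so one alternative holds. Met.
Only condition (a) fails.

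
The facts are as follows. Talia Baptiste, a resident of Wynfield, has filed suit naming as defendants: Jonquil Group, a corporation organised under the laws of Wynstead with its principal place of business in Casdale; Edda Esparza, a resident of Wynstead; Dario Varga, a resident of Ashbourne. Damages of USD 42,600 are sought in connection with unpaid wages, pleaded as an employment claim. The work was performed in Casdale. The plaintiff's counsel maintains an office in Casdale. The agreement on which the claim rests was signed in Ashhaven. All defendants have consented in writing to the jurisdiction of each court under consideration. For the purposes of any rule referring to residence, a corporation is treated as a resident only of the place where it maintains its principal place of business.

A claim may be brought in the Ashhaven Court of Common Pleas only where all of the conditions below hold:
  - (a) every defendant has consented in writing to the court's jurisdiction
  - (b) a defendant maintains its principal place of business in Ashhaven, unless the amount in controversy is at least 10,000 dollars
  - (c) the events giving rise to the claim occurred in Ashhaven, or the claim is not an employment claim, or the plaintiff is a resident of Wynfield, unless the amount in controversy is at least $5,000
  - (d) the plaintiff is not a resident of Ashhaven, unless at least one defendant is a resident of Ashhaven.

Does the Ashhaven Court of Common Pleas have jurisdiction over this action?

Yes

The Ashhaven Court of Common Pleas:
  (a) Every defendant has filed written consent. Satisfied.
  (b) The corporate defendant(s) have their principal place of business in Casdale, not Ashhaven. However, the amount in controversy is $42,600, which meets the $10,000 floor, so the 'unless' proviso supplies this condition. Condition met.
  (c) The plaintiff resides in Wynfield — that alternative is enough. Met.
  (d) The plaintiff resides in Wynfield, which is not Ashhaven. Condition met.
  → All conditions met; jurisdiction exists.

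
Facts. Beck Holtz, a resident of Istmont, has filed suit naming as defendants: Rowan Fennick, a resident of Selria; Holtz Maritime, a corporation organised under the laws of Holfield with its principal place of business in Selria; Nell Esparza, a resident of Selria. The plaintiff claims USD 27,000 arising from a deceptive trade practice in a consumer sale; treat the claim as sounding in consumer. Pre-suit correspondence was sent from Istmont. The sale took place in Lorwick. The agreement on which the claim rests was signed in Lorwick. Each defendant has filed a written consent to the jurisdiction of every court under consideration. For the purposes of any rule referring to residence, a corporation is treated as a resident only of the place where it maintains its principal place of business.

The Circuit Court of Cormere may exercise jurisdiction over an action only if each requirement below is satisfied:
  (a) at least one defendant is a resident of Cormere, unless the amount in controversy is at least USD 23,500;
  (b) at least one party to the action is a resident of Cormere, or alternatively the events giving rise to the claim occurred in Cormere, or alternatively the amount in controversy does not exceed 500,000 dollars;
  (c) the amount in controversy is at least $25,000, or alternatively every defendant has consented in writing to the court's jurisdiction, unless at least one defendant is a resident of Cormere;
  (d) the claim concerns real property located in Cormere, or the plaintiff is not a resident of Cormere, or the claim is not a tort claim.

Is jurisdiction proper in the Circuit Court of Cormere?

Yes

The Circuit Court of Cormere:
  (a) No defendant resides in Cormere (they reside in Selria, Selria, Selria). The proviso rescues it, though: the amount in controversy is USD 27,000, which meets the USD 23,500 floor. Satisfied.
  (b) The amount in controversy is USD 27,000, within the $500,000 ceiling — that alternative is enough. Condition met.
  (c) The amount in controversy is 27,000 dollars, which meets the 25,000 dollars floor, so this disjunct is met. Satisfied.
  (d) The plaintiff resides in Istmont, which is not Cormere, so one alternative holds. Satisfied.
  → Every requirement is satisfied — jurisdiction.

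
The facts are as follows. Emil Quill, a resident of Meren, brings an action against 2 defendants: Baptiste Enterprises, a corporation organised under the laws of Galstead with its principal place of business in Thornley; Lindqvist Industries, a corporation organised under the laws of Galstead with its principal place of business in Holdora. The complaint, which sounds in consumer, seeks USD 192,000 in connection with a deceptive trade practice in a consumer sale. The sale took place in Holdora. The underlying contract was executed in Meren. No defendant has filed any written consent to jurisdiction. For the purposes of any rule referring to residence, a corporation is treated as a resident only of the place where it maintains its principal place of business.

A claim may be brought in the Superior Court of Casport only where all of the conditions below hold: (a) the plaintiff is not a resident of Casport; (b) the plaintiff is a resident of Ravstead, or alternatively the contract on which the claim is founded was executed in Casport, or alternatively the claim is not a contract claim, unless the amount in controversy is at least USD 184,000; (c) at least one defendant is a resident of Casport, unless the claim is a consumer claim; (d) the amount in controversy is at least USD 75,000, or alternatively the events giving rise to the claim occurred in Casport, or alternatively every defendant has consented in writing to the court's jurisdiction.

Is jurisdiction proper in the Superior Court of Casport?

The Superior Court of Casport:
  (a) The plaintiff resides in Meren, which is not Casport. Satisfied.
  (b) The claim is a consumer claim, not a contract claim — that alternative is enough. Satisfied.
  (c) No defendant resides in Casport (they reside in Thornley, Holdora). But the claim is a consumer claim, and the 'unless' clause therefore excuses the requirement. Condition met.
  (d) The amount in controversy is $192,000, which meets the USD 75,000 floor — that alternative is enough. Condition met.
  → All conditions met; jurisdiction exists.

Yes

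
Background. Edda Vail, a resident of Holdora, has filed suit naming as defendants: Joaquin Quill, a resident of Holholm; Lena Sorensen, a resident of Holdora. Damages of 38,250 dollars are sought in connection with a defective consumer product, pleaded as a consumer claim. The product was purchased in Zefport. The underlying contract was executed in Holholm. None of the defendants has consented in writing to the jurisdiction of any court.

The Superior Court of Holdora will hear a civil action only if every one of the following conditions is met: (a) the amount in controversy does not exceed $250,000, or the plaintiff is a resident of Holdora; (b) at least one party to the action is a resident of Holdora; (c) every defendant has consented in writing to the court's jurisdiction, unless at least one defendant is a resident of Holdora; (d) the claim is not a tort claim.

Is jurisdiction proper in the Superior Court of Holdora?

Yes

The Superior Court of Holdora:
  (a) The amount in controversy is 38,250 dollars, within the 250,000 dollars ceiling, so one alternative holds. Satisfied.
  (b) Edda Vail resides in Holdora. Met.
  (c) No such written consent has been filed. The proviso rescues it, though: Lena Sorensen resides in Holdora. Met.
  (d) The claim is a consumer claim, not a tort claim. Satisfied.
  → Every requirement is satisfied — jurisdiction.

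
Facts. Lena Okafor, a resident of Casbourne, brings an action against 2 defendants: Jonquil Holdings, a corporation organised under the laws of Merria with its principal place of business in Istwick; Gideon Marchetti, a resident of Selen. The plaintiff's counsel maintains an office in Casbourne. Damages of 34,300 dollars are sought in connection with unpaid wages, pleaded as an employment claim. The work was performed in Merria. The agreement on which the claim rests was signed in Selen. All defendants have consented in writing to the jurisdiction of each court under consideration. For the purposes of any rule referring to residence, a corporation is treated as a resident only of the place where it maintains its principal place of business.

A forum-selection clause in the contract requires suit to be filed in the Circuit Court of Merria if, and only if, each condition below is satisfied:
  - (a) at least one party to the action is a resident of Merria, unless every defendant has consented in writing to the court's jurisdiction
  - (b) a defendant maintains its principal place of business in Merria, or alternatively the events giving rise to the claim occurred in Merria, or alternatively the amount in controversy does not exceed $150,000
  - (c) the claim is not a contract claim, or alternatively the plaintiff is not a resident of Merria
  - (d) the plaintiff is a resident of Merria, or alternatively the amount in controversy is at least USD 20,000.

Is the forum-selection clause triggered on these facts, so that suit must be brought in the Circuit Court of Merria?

Yes

The Circuit Court of Merria:
  (a) No party resides in Merria. However, every defendant has filed written consent, so the 'unless' proviso supplies this condition. Satisfied.
  (b) The operative events occurred in Merria, which satisfies one of the alternatives. Condition met.
  (c) The claim is an employment claim, not a contract claim, so this disjunct is met. Condition met.
  (d) The amount in controversy is $34,300, which meets the 20,000 dollars floor, so one alternative holds. Satisfied.
  → The clause applies.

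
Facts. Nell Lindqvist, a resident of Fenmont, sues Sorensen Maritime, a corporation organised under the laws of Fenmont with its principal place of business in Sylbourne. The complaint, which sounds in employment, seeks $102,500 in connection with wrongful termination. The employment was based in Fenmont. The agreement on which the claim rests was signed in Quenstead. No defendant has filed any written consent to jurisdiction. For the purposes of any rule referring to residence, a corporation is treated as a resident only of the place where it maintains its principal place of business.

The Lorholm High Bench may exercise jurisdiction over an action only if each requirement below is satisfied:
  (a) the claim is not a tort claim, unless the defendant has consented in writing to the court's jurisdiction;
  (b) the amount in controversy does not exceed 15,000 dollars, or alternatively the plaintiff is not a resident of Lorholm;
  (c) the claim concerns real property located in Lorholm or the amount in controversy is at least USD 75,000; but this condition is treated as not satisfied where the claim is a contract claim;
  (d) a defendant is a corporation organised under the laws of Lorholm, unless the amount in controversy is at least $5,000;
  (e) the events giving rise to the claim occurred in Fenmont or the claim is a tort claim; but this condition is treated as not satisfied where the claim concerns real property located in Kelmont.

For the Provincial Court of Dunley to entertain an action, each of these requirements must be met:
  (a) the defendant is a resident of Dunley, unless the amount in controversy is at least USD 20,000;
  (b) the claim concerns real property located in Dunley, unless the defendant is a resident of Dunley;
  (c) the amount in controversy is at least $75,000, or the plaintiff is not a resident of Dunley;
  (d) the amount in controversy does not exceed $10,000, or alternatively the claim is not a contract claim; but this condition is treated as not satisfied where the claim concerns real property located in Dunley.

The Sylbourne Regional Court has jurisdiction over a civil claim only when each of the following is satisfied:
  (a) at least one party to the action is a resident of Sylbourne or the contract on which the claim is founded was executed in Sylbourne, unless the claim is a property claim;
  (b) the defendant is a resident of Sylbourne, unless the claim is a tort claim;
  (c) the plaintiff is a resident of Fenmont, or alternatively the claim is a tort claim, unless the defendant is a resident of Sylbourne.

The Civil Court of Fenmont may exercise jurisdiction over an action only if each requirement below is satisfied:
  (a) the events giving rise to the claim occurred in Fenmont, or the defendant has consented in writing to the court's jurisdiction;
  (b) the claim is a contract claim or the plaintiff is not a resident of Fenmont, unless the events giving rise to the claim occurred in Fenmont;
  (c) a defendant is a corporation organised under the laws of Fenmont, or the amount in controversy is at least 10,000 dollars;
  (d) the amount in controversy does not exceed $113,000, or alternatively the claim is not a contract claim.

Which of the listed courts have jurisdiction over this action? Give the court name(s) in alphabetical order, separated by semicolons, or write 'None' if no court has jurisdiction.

the Civil Court of Fenmont; the Lorholm High Bench; the Sylbourne Regional Court

The Lorholm High Bench:
  (a) The claim is an employment claim, not a tort claim. Met.
  (b) The plaintiff resides in Fenmont, which is not Lorholm — that alternative is enough. Condition met.
  (c) The amount in controversy is USD 102,500, which meets the $75,000 floor — that alternative is enough. The carve-out does not apply: the claim is an employment claim, not a contract claim. Condition met.
  (d) The corporate defendant(s) are organised in Fenmont, not Lorholm. But the amount in controversy is USD 102,500, which meets the 5,000 dollars floor, and the 'unless' clause therefore excuses the requirement. Met.
  (e) The operative events occurred in Fenmont, so this disjunct is met. And the carve-out is inapplicable — the claim does not concern real property. Met.
  → All conditions met; jurisdiction exists.
The Provincial Court of Dunley:
  (a) The defendant resides in Sylbourne, not Dunley. The proviso rescues it, though: the amount in controversy is USD 102,500, which meets the 20,000 dollars floor. Met.
  (b) The claim does not concern real property. The proviso offers no rescue either, since the defendant resides in Sylbourne, not Dunley. Not met.
  (c) The amount in controversy is USD 102,500, which meets the 75,000 dollars floor, which satisfies one of the alternatives. Condition met.
  (d) The claim is an employment claim, not a contract claim — that alternative is enough. And the carve-out is inapplicable — the claim does not concern real property. Satisfied.
  → The court lacks jurisdiction.
The Sylbourne Regional Court:
  (a) Sorensen Maritime resides in Sylbourne — that alternative is enough. Satisfied.
  (b) The defendant resides in Sylbourne. Condition met.
  (c) The plaintiff resides in Fenmont, so this disjunct is met. Satisfied.
  → Every requirement is satisfied — jurisdiction.
The Civil Court of Fenmont:
  (a) The operative events occurred in Fenmont, so one alternative holds. Met.
  (b) The claim is an employment claim, not a contract claim; the plaintiff resides in Fenmont — none of the alternatives is met. The proviso rescues it, though: the operative events occurred in Fenmont. Met.
  (c) Sorensen Maritime is organised under the laws of Fenmont, so this disjunct is met. Satisfied.
  (d) The amount in controversy is 102,500 dollars, within the $113,000 ceiling, so one alternative holds. Met.
  → Every requirement is satisfied — jurisdiction.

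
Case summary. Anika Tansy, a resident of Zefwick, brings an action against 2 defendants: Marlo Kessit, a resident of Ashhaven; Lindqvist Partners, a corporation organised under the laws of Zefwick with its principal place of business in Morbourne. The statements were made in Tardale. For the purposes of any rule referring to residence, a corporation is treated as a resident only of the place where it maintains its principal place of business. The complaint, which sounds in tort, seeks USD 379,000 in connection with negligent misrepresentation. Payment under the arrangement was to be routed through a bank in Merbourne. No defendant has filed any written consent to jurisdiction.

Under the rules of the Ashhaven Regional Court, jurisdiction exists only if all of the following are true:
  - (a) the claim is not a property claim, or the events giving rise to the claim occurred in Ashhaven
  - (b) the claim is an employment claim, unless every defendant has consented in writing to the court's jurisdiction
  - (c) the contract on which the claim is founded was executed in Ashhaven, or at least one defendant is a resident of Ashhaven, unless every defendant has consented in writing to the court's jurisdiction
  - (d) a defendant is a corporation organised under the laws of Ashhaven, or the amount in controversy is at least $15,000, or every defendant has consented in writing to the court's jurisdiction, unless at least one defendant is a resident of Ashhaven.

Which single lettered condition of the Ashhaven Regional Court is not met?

(b)

The Ashhaven Regional Court:
  (a) The claim is a tort claim, not a property claim, so this disjunct is met. Condition met.
  (b) The claim is a tort claim, not an employment claim. And no such written consent has been filed, so the proviso does not save it. Condition not met.
  (c) Marlo Kessit resides in Ashhaven, which satisfies one of the alternatives. Condition met.
  (d) The amount in controversy is 379,000 dollars, which meets the $15,000 floor, so this disjunct is met. Condition met.
Only condition (b) fails.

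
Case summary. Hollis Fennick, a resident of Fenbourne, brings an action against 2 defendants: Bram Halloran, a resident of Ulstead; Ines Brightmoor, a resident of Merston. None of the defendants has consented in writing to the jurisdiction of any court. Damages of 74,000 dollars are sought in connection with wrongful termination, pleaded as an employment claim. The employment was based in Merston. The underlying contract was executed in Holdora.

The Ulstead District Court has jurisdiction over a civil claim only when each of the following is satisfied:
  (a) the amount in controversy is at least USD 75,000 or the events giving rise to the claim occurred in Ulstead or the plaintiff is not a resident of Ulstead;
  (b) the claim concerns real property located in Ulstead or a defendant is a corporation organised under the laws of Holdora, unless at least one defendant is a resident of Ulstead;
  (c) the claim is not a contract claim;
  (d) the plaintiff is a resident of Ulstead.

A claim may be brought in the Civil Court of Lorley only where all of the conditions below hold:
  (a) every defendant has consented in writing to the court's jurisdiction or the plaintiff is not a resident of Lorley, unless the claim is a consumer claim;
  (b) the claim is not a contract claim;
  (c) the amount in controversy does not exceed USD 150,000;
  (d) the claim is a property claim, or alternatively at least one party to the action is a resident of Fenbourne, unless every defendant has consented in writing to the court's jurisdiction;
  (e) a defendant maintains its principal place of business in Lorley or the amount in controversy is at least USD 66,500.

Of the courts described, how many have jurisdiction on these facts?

The Ulstead District Court:
  (a) The plaintiff resides in Fenbourne, which is not Ulstead — that alternative is enough. Met.
  (b) The claim does not concern real property; no defendant is a corporation — every alternative fails. But Bram Halloran resides in Ulstead, and the 'unless' clause therefore excuses the requirement. Met.
  (c) The claim is an employment claim, not a contract claim. Condition met.
  (d) The plaintiff resides in Fenbourne, not Ulstead. Fails.
  → No jurisdiction.
The Civil Court of Lorley:
  (a) The plaintiff resides in Fenbourne, which is not Lorley, so this disjunct is met. Met.
  (b) The claim is an employment claim, not a contract claim. Met.
  (c) The amount in controversy is USD 74,000, within the 150,000 dollars ceiling. Condition met.
  (d) Hollis Fennick resides in Fenbourne, so one alternative holds. Met.
  (e) The amount in controversy is $74,000, which meets the $66,500 floor, so one alternative holds. Met.
  → The court has jurisdiction.
Courts with jurisdiction: the Civil Court of Lorley — 1 in total.

1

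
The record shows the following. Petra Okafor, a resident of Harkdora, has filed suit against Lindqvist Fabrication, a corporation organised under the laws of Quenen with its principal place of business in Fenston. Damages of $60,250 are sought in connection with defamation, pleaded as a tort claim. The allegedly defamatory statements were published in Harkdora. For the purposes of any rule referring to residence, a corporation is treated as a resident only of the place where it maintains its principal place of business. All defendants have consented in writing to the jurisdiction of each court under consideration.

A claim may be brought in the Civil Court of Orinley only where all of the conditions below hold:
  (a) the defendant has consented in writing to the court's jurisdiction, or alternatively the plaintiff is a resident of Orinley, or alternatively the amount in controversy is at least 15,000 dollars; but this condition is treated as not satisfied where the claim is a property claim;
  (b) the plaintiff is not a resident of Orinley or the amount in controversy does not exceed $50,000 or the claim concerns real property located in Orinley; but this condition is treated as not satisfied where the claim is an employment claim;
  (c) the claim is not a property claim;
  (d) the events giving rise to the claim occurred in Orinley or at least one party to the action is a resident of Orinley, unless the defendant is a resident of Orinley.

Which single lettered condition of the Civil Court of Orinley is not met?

The Civil Court of Orinley:
  (a) Every defendant has filed written consent — that alternative is enough. And the carve-out is inapplicable — the claim is a tort claim, not a property claim. Satisfied.
  (b) The plaintiff resides in Harkdora, which is not Orinley, which satisfies one of the alternatives. The carve-out does not apply: the claim is a tort claim, not an employment claim. Met.
  (c) The claim is a tort claim, not a property claim. Satisfied.
  (d) The operative events occurred in Harkdora, not Orinley; no party resides in Orinley — no alternative holds. Nor does the 'unless' clause help: the defendant resides in Fenston, not Orinley. Condition not met.
Only condition (d) fails.

(d)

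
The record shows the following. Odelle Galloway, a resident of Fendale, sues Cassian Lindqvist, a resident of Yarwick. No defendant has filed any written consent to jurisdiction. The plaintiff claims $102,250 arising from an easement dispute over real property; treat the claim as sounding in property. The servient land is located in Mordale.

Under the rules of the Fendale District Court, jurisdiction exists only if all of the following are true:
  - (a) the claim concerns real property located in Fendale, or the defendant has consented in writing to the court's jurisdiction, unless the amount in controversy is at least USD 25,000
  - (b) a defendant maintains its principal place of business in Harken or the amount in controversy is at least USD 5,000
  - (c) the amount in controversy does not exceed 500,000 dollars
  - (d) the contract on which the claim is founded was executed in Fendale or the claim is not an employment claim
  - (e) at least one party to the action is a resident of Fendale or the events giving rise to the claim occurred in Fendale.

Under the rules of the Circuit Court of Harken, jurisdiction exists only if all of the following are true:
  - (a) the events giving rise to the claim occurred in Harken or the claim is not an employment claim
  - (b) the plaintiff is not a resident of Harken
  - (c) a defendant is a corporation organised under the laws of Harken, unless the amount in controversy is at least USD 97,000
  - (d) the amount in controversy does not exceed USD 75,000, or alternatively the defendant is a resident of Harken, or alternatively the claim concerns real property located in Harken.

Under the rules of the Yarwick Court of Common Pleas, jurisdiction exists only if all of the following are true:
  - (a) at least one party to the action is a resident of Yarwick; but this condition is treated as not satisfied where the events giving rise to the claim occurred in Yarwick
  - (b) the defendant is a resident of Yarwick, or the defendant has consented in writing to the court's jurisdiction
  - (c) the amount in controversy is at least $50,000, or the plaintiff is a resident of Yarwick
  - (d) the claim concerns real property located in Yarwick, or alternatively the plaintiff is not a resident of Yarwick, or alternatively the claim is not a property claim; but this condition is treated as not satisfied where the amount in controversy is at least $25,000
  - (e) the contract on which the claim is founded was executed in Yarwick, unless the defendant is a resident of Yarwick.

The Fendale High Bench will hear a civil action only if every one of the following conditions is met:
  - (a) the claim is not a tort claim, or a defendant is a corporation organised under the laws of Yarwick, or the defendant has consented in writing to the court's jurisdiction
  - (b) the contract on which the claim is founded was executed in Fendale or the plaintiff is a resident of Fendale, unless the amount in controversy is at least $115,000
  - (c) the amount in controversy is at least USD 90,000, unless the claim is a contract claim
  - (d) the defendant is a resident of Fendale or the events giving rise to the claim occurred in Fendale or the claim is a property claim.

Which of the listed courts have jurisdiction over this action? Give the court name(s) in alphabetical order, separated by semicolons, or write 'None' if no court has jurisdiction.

The Fendale District Court:
  (a) The property lies in Mordale, not Fendale; no such written consent has been filed — no alternative holds. The proviso rescues it, though: the amount in controversy is USD 102,250, which meets the USD 25,000 floor. Condition met.
  (b) The amount in controversy is USD 102,250, which meets the USD 5,000 floor, so this disjunct is met. Satisfied.
  (c) The amount in controversy is $102,250, within the 500,000 dollars ceiling. Condition met.
  (d) The claim is a property claim, not an employment claim — that alternative is enough. Satisfied.
  (e) Odelle Galloway resides in Fendale, which satisfies one of the alternatives. Condition met.
  → All conditions met; jurisdiction exists.
The Circuit Court of Harken:
  (a) The claim is a property claim, not an employment claim, which satisfies one of the alternatives. Satisfied.
  (b) The plaintiff resides in Fendale, which is not Harken. Condition met.
  (c) No defendant is a corporation. But the amount in controversy is $102,250, which meets the USD 97,000 floor, and the 'unless' clause therefore excuses the requirement. Condition met.
  (d) The amount in controversy is 102,250 dollars, above the 75,000 dollars ceiling; the defendant resides in Yarwick, not Harken; the property lies in Mordale, not Harken — every alternative fails. Not satisfied.
  → Not every requirement is met — no jurisdiction.
The Yarwick Court of Common Pleas:
  (a) Cassian Lindqvist resides in Yarwick. The carve-out does not apply: the operative events occurred in Mordale, not Yarwick. Condition met.
  (b) The defendant resides in Yarwick — that alternative is enough. Satisfied.
  (c) The amount in controversy is 102,250 dollars, which meets the $50,000 floor, so this disjunct is met. Met.
  (d) The plaintiff resides in Fendale, which is not Yarwick, so one alternative holds. But the amount in controversy is 102,250 dollars, which meets the USD 25,000 floor, triggering the carve-out and defeating this condition. Not satisfied.
  (e) No contract (and hence no place of execution) is alleged. The proviso rescues it, though: the defendant resides in Yarwick. Satisfied.
  → The court lacks jurisdiction.
The Fendale High Bench:
  (a) The claim is a property claim, not a tort claim, so this disjunct is met. Met.
  (b) The plaintiff resides in Fendale — that alternative is enough. Met.
  (c) The amount in controversy is 102,250 dollars, which meets the $90,000 floor. Condition met.
  (d) The claim is a property claim — that alternative is enough. Condition met.
  → All conditions met; jurisdiction exists.

the Fendale District Court; the Fendale High Bench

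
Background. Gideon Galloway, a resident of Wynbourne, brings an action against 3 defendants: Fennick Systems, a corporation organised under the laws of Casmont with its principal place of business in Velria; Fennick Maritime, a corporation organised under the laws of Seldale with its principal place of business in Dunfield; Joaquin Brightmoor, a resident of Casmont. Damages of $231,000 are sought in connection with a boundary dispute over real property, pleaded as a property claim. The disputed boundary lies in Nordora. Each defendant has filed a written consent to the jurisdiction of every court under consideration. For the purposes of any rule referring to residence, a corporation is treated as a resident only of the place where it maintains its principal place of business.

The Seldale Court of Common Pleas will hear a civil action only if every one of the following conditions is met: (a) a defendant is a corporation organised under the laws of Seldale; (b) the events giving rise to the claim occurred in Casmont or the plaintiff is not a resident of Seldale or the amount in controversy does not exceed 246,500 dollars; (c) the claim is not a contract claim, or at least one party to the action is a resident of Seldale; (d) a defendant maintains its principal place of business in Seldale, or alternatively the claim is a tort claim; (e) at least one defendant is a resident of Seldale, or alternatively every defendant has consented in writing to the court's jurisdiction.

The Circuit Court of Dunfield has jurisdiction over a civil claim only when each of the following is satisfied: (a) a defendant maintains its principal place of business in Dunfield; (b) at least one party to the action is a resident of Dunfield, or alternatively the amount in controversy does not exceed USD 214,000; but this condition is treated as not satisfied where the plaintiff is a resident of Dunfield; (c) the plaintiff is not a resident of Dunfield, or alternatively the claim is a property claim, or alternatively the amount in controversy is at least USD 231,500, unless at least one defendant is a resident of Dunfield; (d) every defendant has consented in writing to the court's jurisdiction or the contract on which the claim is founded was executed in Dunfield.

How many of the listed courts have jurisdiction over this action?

1

The Seldale Court of Common Pleas:
  (a) Fennick Maritime is organised under the laws of Seldale. Satisfied.
  (b) The plaintiff resides in Wynbourne, which is not Seldale, so one alternative holds. Satisfied.
  (c) The claim is a property claim, not a contract claim, so one alternative holds. Satisfied.
  (d) The corporate defendant(s) have their principal place of business in Dunfield, Velria, not Seldale; the claim is a property claim, not a tort claim — no alternative holds. Not met.
  (e) Every defendant has filed written consent, which satisfies one of the alternatives. Met.
  → The court lacks jurisdiction.
The Circuit Court of Dunfield:
  (a) Fennick Maritime has its principal place of business in Dunfield. Condition met.
  (b) Fennick Maritime resides in Dunfield, which satisfies one of the alternatives. The exception is not triggered, since the plaintiff resides in Wynbourne, not Dunfield. Satisfied.
  (c) The plaintiff resides in Wynbourne, which is not Dunfield, so this disjunct is met. Met.
  (d) Every defendant has filed written consent, so this disjunct is met. Satisfied.
  → The court has jurisdiction.
Courts with jurisdiction: the Circuit Court of Dunfield — 1 in total.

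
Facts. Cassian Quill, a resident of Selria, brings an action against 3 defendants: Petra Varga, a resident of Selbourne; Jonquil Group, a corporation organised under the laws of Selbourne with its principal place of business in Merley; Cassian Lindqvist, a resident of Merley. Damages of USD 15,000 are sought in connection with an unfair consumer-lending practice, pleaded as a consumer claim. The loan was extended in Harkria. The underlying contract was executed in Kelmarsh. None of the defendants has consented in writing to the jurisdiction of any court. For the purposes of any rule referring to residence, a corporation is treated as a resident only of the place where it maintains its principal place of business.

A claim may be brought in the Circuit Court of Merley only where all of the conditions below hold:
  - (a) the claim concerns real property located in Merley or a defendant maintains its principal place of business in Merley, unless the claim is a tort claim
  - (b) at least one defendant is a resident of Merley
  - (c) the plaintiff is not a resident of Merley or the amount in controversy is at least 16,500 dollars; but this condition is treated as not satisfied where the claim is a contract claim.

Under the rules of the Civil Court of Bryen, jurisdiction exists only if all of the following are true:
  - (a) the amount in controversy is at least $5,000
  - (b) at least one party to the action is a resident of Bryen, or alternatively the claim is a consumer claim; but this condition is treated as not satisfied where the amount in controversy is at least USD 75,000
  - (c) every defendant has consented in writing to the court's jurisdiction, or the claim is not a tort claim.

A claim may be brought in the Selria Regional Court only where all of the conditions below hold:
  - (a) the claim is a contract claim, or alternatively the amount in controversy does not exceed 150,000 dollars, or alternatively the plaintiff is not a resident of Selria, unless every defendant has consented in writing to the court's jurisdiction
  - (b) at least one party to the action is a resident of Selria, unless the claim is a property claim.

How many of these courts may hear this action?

The Circuit Court of Merley:
  (a) Jonquil Group has its principal place of business in Merley, so one alternative holds. Condition met.
  (b) Jonquil Group resides in Merley. Satisfied.
  (c) The plaintiff resides in Selria, which is not Merley, so this disjunct is met. And the carve-out is inapplicable — the claim is a consumer claim, not a contract claim. Condition met.
  → Every requirement is satisfied — jurisdiction.
The Civil Court of Bryen:
  (a) The amount in controversy is 15,000 dollars, which meets the $5,000 floor. Satisfied.
  (b) The claim is a consumer claim, so one alternative holds. The carve-out does not apply: the amount in controversy is 15,000 dollars, below the $75,000 floor. Satisfied.
  (c) The claim is a consumer claim, not a tort claim, so one alternative holds. Condition met.
  → All conditions met; jurisdiction exists.
The Selria Regional Court:
  (a) The amount in controversy is USD 15,000, within the $150,000 ceiling, which satisfies one of the alternatives. Satisfied.
  (b) Cassian Quill resides in Selria. Met.
  → All conditions met; jurisdiction exists.
Courts with jurisdiction: the Circuit Court of Merley, the Civil Court of Bryen, the Selria Regional Court — 3 in total.

3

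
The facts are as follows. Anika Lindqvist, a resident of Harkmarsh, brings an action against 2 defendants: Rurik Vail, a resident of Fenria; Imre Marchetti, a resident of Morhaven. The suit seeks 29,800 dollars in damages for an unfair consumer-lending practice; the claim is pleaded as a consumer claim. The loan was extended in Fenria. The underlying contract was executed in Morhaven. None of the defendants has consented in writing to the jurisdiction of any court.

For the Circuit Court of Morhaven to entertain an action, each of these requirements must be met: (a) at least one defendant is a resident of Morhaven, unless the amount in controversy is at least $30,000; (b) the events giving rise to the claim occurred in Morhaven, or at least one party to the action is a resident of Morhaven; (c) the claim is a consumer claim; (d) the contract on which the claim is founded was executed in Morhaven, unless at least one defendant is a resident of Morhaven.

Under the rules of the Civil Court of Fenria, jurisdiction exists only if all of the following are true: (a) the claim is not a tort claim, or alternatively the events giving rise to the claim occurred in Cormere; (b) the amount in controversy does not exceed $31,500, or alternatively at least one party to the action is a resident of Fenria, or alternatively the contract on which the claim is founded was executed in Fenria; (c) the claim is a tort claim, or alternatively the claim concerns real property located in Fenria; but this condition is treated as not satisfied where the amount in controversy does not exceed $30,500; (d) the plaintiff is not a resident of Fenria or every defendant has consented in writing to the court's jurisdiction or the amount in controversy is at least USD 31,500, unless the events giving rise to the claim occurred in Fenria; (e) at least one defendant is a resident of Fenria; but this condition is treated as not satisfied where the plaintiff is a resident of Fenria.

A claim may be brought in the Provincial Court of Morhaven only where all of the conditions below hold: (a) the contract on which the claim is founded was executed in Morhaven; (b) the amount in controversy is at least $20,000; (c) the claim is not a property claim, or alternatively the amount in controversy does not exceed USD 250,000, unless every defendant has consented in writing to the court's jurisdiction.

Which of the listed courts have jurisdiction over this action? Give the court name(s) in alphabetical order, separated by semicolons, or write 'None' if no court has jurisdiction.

the Circuit Court of Morhaven; the Provincial Court of Morhaven

The Circuit Court of Morhaven:
  (a) Imre Marchetti resides in Morhaven. Satisfied.
  (b) Imre Marchetti resides in Morhaven, so one alternative holds. Condition met.
  (c) The claim is a consumer claim. Satisfied.
  (d) The contract was executed in Morhaven. Condition met.
  → The court has jurisdiction.
The Civil Court of Fenria:
  (a) The claim is a consumer claim, not a tort claim, which satisfies one of the alternatives. Satisfied.
  (b) The amount in controversy is USD 29,800, within the $31,500 ceiling, so this disjunct is met. Met.
  (c) The claim is a consumer claim, not a tort claim; the claim does not concern real property — no alternative holds. Not met.
  (d) The plaintiff resides in Harkmarsh, which is not Fenria, so this disjunct is met. Satisfied.
  (e) Rurik Vail resides in Fenria. The exception is not triggered, since the plaintiff resides in Harkmarsh, not Fenria. Condition met.
  → At least one condition fails; no jurisdiction.
The Provincial Court of Morhaven:
  (a) The contract was executed in Morhaven. Satisfied.
  (b) The amount in controversy is USD 29,800, which meets the $20,000 floor. Condition met.
  (c) The claim is a consumer claim, not a property claim, so this disjunct is met. Condition met.
  → The court has jurisdiction.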